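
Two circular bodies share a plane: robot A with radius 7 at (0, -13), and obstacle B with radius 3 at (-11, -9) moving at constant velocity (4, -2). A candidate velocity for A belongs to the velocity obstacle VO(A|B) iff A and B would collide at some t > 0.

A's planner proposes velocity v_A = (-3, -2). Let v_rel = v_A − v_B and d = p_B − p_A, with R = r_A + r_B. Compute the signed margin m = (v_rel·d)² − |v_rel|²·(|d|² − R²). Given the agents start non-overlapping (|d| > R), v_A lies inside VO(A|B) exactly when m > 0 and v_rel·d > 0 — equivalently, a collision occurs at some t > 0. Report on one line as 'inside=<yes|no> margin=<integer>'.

d = (-11, 4),  |d|² = 137;  R = 7+3 = 10,  c = 137−10² = 37
v_rel = (-7, 0),  |v_rel|² = 49;  v_rel·d = (-7)·(-11) + (0)·(4) = 77
49·t² − 154·t + 37 = 0  ⇒  m = 77² − 49·37 = 4116
m = 4116 > 0,  v_rel·d = 77 > 0  ⇒  inside

inside=yes margin=4116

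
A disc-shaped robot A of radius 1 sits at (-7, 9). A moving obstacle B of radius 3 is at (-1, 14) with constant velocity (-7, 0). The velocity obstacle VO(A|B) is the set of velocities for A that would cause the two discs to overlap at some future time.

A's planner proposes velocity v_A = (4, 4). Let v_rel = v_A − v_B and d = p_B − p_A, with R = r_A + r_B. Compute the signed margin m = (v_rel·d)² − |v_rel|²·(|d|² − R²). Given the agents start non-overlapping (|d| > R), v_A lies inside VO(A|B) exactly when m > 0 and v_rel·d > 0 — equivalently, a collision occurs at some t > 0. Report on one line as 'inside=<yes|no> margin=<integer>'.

d = (6, 5),  |d|² = 61;  R = 1+3 = 4,  c = 61−4² = 45
v_rel = (11, 4),  |v_rel|² = 137;  v_rel·d = (11)·(6) + (4)·(5) = 86
137·t² − 172·t + 45 = 0  ⇒  m = 86² − 137·45 = 1231
m = 1231 > 0,  v_rel·d = 86 > 0  ⇒  inside

inside=yes margin=1231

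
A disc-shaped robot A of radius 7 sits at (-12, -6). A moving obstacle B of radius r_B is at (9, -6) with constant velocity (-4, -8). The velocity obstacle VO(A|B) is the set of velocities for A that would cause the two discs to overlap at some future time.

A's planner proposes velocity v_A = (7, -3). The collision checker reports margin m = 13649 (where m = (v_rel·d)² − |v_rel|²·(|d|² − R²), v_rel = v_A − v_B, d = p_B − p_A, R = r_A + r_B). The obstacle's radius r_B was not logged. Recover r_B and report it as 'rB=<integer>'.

m = 13649
d = (21, 0);  v_rel = (11, 5),  |v_rel|² = 146
v_rel×d = (11)·(0) − (5)·(21) = -105
since m = R²·146 − (-105)²:  R² = (11025 + 13649) / 146 = 169
R = √169 = 13  ⇒  r_B = 13 − 7 = 6

rB=6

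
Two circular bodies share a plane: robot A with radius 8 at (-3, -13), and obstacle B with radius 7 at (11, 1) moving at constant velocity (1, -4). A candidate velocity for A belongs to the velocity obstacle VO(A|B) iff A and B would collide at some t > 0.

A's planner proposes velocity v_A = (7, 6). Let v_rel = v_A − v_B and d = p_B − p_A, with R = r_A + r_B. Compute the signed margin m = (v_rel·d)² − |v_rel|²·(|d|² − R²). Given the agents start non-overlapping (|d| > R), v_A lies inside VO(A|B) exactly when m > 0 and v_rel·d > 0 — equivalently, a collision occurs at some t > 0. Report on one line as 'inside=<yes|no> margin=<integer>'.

d = (14, 14),  |d|² = 392;  R = 8+7 = 15,  c = 392−15² = 167
v_rel = (6, 10),  |v_rel|² = 136;  v_rel·d = (6)·(14) + (10)·(14) = 224
136·t² − 448·t + 167 = 0  ⇒  m = 224² − 136·167 = 27464
m = 27464 > 0,  v_rel·d = 224 > 0  ⇒  inside

inside=yes margin=27464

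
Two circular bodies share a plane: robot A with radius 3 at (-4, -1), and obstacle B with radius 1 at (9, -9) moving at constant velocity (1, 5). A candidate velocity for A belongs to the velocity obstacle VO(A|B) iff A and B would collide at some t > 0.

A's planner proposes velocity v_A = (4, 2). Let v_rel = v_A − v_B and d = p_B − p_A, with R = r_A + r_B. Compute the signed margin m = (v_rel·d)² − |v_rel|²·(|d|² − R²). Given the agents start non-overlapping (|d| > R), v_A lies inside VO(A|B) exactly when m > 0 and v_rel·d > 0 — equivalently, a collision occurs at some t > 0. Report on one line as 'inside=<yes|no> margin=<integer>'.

d = (13, -8),  |d|² = 233;  R = 3+1 = 4,  c = 233−4² = 217
v_rel = (3, -3),  |v_rel|² = 18;  v_rel·d = (3)·(13) + (-3)·(-8) = 63
18·t² − 126·t + 217 = 0  ⇒  m = 63² − 18·217 = 63
m = 63 > 0,  v_rel·d = 63 > 0  ⇒  inside

inside=yes margin=63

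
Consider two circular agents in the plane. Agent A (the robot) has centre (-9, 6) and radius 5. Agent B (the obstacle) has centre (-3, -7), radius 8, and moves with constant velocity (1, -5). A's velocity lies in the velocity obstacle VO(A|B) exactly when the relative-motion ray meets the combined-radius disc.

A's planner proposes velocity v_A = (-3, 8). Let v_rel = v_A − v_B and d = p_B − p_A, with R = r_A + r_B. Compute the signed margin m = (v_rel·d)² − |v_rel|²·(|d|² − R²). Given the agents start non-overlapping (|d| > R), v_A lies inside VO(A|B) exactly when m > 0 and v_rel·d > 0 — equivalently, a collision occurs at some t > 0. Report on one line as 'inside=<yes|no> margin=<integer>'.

d = (6, -13),  |d|² = 205;  R = 5+8 = 13,  c = 205−13² = 36
v_rel = (-4, 13),  |v_rel|² = 185;  v_rel·d = (-4)·(6) + (13)·(-13) = -193
185·t² + 386·t + 36 = 0  ⇒  m = (-193)² − 185·36 = 30589
m = 30589 > 0,  v_rel·d = -193 < 0  ⇒  outside

inside=no margin=30589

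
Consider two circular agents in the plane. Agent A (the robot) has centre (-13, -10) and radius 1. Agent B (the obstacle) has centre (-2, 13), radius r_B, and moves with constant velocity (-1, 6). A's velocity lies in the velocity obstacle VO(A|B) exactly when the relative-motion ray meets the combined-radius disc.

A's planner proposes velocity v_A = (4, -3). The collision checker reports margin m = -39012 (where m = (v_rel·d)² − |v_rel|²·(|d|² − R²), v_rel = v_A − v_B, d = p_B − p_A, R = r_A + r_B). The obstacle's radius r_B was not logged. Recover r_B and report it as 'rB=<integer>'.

m = -39012
d = (11, 23);  v_rel = (5, -9),  |v_rel|² = 106
v_rel×d = (5)·(23) − (-9)·(11) = 214
since m = R²·106 − 214²:  R² = (45796 + -39012) / 106 = 64
R = √64 = 8  ⇒  r_B = 8 − 1 = 7

rB=7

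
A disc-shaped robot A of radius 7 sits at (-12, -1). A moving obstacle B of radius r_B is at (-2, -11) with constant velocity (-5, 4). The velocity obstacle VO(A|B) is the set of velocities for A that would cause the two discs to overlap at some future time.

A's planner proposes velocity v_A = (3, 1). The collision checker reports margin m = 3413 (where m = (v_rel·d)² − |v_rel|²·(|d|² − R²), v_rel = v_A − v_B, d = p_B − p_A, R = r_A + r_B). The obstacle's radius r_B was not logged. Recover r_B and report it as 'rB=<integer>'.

m = 3413
d = (10, -10);  v_rel = (8, -3),  |v_rel|² = 73
v_rel×d = (8)·(-10) − (-3)·(10) = -50
since m = R²·73 − (-50)²:  R² = (2500 + 3413) / 73 = 81
R = √81 = 9  ⇒  r_B = 9 − 7 = 2

rB=2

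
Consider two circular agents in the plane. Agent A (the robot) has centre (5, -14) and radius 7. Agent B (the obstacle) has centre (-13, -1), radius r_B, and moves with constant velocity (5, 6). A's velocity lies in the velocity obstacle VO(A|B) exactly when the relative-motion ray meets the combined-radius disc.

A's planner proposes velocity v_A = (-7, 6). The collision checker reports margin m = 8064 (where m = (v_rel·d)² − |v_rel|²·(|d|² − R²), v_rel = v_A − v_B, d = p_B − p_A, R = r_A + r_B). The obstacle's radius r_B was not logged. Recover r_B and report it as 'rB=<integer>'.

m = 8064
d = (-18, 13);  v_rel = (-12, 0),  |v_rel|² = 144
v_rel×d = (-12)·(13) − (0)·(-18) = -156
since m = R²·144 − (-156)²:  R² = (24336 + 8064) / 144 = 225
R = √225 = 15  ⇒  r_B = 15 − 7 = 8

rB=8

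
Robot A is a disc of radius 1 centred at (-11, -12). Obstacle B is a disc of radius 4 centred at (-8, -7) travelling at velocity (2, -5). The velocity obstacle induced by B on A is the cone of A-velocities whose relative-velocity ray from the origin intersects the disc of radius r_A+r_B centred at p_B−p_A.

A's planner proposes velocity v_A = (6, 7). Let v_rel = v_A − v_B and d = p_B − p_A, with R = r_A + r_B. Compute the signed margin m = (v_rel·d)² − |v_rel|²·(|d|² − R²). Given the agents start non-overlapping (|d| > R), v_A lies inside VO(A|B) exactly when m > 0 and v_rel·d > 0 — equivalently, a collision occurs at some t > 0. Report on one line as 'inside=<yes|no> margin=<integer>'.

d = (3, 5),  |d|² = 34;  R = 1+4 = 5,  c = 34−5² = 9
v_rel = (4, 12),  |v_rel|² = 160;  v_rel·d = (4)·(3) + (12)·(5) = 72
160·t² − 144·t + 9 = 0  ⇒  m = 72² − 160·9 = 3744
m = 3744 > 0,  v_rel·d = 72 > 0  ⇒  inside

inside=yes margin=3744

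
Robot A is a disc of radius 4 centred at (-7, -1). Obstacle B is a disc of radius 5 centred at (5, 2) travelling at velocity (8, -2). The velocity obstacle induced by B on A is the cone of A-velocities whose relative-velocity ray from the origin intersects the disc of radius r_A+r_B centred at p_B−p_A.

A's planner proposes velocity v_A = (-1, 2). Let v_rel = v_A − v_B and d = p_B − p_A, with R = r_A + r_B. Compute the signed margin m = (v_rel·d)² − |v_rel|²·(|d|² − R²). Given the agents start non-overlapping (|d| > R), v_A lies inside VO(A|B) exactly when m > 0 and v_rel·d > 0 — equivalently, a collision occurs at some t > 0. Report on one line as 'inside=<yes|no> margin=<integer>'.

d = (12, 3),  |d|² = 153;  R = 4+5 = 9,  c = 153−9² = 72
v_rel = (-9, 4),  |v_rel|² = 97;  v_rel·d = (-9)·(12) + (4)·(3) = -96
97·t² + 192·t + 72 = 0  ⇒  m = (-96)² − 97·72 = 2232
m = 2232 > 0,  v_rel·d = -96 < 0  ⇒  outside

inside=no margin=2232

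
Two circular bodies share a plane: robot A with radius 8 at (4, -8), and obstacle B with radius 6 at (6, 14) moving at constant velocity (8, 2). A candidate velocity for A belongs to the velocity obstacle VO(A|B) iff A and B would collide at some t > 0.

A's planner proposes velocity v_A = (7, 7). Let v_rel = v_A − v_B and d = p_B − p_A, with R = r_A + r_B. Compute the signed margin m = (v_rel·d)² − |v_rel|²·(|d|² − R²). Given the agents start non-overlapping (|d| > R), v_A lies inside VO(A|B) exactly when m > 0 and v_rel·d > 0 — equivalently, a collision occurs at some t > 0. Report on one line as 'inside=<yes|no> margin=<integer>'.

d = (2, 22),  |d|² = 488;  R = 8+6 = 14,  c = 488−14² = 292
v_rel = (-1, 5),  |v_rel|² = 26;  v_rel·d = (-1)·(2) + (5)·(22) = 108
26·t² − 216·t + 292 = 0  ⇒  m = 108² − 26·292 = 4072
m = 4072 > 0,  v_rel·d = 108 > 0  ⇒  inside

inside=yes margin=4072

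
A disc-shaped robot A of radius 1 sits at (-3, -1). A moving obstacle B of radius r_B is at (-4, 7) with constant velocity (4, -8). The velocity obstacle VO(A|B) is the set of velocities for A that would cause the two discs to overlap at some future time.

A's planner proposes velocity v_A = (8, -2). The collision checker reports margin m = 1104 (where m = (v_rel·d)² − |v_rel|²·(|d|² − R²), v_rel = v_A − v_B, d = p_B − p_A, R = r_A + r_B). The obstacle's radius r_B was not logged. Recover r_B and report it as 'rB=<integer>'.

m = 1104
d = (-1, 8);  v_rel = (4, 6),  |v_rel|² = 52
v_rel×d = (4)·(8) − (6)·(-1) = 38
since m = R²·52 − 38²:  R² = (1444 + 1104) / 52 = 49
R = √49 = 7  ⇒  r_B = 7 − 1 = 6

rB=6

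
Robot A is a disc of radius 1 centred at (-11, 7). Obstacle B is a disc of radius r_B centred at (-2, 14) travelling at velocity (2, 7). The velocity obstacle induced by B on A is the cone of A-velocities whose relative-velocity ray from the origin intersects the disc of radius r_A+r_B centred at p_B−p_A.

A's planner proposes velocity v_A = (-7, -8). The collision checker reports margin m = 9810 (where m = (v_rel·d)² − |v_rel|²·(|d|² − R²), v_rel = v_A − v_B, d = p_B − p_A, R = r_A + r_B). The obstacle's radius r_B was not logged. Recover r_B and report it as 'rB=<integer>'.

m = 9810
d = (9, 7);  v_rel = (-9, -15),  |v_rel|² = 306
v_rel×d = (-9)·(7) − (-15)·(9) = 72
since m = R²·306 − 72²:  R² = (5184 + 9810) / 306 = 49
R = √49 = 7  ⇒  r_B = 7 − 1 = 6

rB=6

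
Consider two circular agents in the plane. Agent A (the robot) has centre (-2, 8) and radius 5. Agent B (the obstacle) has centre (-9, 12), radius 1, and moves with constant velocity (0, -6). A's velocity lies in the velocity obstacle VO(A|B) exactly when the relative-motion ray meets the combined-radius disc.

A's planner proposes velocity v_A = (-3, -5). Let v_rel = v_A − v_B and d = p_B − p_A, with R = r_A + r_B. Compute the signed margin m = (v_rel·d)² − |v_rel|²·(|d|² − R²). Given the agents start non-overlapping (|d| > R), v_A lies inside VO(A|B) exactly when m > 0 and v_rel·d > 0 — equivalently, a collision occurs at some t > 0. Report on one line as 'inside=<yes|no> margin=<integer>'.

d = (-7, 4),  |d|² = 65;  R = 5+1 = 6,  c = 65−6² = 29
v_rel = (-3, 1),  |v_rel|² = 10;  v_rel·d = (-3)·(-7) + (1)·(4) = 25
10·t² − 50·t + 29 = 0  ⇒  m = 25² − 10·29 = 335
m = 335 > 0,  v_rel·d = 25 > 0  ⇒  inside

inside=yes margin=335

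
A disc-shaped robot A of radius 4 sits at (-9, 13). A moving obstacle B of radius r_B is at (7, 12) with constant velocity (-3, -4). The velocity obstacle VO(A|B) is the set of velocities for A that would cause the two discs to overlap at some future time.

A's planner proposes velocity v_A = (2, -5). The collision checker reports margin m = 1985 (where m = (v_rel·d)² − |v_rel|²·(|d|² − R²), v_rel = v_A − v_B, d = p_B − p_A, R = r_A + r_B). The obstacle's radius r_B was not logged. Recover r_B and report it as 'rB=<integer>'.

m = 1985
d = (16, -1);  v_rel = (5, -1),  |v_rel|² = 26
v_rel×d = (5)·(-1) − (-1)·(16) = 11
since m = R²·26 − 11²:  R² = (121 + 1985) / 26 = 81
R = √81 = 9  ⇒  r_B = 9 − 4 = 5

rB=5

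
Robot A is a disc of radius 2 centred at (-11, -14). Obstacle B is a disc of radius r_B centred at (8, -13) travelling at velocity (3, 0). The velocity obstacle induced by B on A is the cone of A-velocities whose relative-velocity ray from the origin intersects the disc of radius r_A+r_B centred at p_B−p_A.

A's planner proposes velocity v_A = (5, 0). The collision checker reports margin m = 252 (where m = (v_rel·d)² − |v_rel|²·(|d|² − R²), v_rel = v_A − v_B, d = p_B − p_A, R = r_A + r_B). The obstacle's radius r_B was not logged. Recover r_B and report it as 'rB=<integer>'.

m = 252
d = (19, 1);  v_rel = (2, 0),  |v_rel|² = 4
v_rel×d = (2)·(1) − (0)·(19) = 2
since m = R²·4 − 2²:  R² = (4 + 252) / 4 = 64
R = √64 = 8  ⇒  r_B = 8 − 2 = 6

rB=6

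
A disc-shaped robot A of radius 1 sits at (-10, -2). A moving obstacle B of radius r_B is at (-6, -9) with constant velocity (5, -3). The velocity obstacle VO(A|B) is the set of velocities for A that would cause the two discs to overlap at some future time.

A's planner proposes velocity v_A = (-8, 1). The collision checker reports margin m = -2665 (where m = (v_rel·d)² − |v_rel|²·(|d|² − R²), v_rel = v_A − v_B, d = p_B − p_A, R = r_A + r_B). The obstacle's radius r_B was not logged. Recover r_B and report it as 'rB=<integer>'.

m = -2665
d = (4, -7);  v_rel = (-13, 4),  |v_rel|² = 185
v_rel×d = (-13)·(-7) − (4)·(4) = 75
since m = R²·185 − 75²:  R² = (5625 + -2665) / 185 = 16
R = √16 = 4  ⇒  r_B = 4 − 1 = 3

rB=3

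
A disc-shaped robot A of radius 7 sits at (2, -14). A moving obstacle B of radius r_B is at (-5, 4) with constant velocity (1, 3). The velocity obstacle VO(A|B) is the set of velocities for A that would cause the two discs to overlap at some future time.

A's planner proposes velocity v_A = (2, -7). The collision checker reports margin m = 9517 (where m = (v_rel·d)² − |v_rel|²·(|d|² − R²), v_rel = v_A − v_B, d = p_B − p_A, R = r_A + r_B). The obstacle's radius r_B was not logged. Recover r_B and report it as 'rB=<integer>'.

m = 9517
d = (-7, 18);  v_rel = (1, -10),  |v_rel|² = 101
v_rel×d = (1)·(18) − (-10)·(-7) = -52
since m = R²·101 − (-52)²:  R² = (2704 + 9517) / 101 = 121
R = √121 = 11  ⇒  r_B = 11 − 7 = 4

rB=4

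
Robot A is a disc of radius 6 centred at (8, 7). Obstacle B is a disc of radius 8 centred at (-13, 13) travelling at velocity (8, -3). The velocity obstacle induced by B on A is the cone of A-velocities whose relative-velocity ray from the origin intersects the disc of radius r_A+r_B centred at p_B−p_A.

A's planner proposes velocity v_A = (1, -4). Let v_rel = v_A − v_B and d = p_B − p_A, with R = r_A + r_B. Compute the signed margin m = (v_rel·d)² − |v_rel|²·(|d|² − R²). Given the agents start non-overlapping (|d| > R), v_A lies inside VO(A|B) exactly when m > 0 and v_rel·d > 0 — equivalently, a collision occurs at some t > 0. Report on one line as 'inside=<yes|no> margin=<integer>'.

d = (-21, 6),  |d|² = 477;  R = 6+8 = 14,  c = 477−14² = 281
v_rel = (-7, -1),  |v_rel|² = 50;  v_rel·d = (-7)·(-21) + (-1)·(6) = 141
50·t² − 282·t + 281 = 0  ⇒  m = 141² − 50·281 = 5831
m = 5831 > 0,  v_rel·d = 141 > 0  ⇒  inside

inside=yes margin=5831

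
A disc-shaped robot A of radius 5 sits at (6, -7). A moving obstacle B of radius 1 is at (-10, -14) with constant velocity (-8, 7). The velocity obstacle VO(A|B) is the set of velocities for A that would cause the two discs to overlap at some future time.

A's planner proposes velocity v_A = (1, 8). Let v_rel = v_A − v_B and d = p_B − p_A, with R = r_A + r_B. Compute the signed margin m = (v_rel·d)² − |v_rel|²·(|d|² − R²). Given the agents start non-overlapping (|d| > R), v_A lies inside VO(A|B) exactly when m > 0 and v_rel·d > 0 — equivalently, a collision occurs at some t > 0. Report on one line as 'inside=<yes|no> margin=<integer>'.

d = (-16, -7),  |d|² = 305;  R = 5+1 = 6,  c = 305−6² = 269
v_rel = (9, 1),  |v_rel|² = 82;  v_rel·d = (9)·(-16) + (1)·(-7) = -151
82·t² + 302·t + 269 = 0  ⇒  m = (-151)² − 82·269 = 743
m = 743 > 0,  v_rel·d = -151 < 0  ⇒  outside

inside=no margin=743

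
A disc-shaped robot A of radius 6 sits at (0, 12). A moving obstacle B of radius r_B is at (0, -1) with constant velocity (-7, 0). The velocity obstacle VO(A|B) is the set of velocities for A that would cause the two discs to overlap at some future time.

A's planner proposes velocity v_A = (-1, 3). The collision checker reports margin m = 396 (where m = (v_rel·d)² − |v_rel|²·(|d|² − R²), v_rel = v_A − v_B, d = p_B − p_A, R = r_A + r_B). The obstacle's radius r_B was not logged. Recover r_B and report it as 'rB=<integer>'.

m = 396
d = (0, -13);  v_rel = (6, 3),  |v_rel|² = 45
v_rel×d = (6)·(-13) − (3)·(0) = -78
since m = R²·45 − (-78)²:  R² = (6084 + 396) / 45 = 144
R = √144 = 12  ⇒  r_B = 12 − 6 = 6

rB=6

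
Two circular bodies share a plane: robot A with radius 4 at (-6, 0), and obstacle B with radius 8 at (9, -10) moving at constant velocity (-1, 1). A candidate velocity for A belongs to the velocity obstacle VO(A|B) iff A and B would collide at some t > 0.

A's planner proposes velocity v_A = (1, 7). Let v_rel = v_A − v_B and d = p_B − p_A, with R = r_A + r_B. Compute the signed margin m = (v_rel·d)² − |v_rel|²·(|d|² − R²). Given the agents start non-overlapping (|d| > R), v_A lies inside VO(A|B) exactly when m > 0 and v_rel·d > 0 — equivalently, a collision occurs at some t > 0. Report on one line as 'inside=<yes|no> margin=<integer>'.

d = (15, -10),  |d|² = 325;  R = 4+8 = 12,  c = 325−12² = 181
v_rel = (2, 6),  |v_rel|² = 40;  v_rel·d = (2)·(15) + (6)·(-10) = -30
40·t² + 60·t + 181 = 0  ⇒  m = (-30)² − 40·181 = -6340
m = -6340 < 0,  v_rel·d = -30 < 0  ⇒  outside

inside=no margin=-6340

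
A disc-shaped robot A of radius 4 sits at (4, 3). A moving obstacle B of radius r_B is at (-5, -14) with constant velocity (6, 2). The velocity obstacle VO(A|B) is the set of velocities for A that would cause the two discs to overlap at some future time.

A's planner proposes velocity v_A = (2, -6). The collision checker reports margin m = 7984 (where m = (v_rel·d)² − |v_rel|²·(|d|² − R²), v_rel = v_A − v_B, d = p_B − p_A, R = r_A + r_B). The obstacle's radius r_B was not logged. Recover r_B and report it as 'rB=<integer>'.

m = 7984
d = (-9, -17);  v_rel = (-4, -8),  |v_rel|² = 80
v_rel×d = (-4)·(-17) − (-8)·(-9) = -4
since m = R²·80 − (-4)²:  R² = (16 + 7984) / 80 = 100
R = √100 = 10  ⇒  r_B = 10 − 4 = 6

rB=6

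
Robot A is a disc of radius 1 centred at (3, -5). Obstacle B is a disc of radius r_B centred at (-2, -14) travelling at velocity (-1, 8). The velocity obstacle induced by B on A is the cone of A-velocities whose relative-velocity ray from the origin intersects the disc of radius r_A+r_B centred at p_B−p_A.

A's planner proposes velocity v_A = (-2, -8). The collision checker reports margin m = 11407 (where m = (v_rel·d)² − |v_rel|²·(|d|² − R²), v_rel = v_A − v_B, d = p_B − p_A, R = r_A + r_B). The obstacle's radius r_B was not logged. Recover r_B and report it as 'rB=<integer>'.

m = 11407
d = (-5, -9);  v_rel = (-1, -16),  |v_rel|² = 257
v_rel×d = (-1)·(-9) − (-16)·(-5) = -71
since m = R²·257 − (-71)²:  R² = (5041 + 11407) / 257 = 64
R = √64 = 8  ⇒  r_B = 8 − 1 = 7

rB=7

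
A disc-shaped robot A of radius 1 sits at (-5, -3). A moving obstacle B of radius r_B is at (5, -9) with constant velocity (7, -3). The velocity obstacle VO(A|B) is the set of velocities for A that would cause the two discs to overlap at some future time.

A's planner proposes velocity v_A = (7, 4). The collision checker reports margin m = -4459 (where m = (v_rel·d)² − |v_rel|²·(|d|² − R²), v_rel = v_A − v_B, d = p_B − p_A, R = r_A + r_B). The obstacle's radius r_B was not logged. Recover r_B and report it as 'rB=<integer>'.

m = -4459
d = (10, -6);  v_rel = (0, 7),  |v_rel|² = 49
v_rel×d = (0)·(-6) − (7)·(10) = -70
since m = R²·49 − (-70)²:  R² = (4900 + -4459) / 49 = 9
R = √9 = 3  ⇒  r_B = 3 − 1 = 2

rB=2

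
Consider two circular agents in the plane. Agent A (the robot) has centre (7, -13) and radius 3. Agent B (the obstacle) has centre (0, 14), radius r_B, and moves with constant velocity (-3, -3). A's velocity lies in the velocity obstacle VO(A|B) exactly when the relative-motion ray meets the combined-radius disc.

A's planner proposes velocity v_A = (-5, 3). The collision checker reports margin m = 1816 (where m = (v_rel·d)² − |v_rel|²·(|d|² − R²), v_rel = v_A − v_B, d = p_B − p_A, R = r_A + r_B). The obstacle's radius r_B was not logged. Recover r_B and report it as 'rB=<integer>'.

m = 1816
d = (-7, 27);  v_rel = (-2, 6),  |v_rel|² = 40
v_rel×d = (-2)·(27) − (6)·(-7) = -12
since m = R²·40 − (-12)²:  R² = (144 + 1816) / 40 = 49
R = √49 = 7  ⇒  r_B = 7 − 3 = 4

rB=4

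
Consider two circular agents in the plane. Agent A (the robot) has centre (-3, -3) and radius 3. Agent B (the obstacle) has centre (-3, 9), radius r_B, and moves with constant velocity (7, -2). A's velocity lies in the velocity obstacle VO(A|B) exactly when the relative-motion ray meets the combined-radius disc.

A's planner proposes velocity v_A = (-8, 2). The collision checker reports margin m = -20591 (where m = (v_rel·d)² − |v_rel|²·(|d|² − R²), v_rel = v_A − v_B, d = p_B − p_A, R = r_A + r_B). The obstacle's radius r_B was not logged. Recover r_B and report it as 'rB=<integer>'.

m = -20591
d = (0, 12);  v_rel = (-15, 4),  |v_rel|² = 241
v_rel×d = (-15)·(12) − (4)·(0) = -180
since m = R²·241 − (-180)²:  R² = (32400 + -20591) / 241 = 49
R = √49 = 7  ⇒  r_B = 7 − 3 = 4

rB=4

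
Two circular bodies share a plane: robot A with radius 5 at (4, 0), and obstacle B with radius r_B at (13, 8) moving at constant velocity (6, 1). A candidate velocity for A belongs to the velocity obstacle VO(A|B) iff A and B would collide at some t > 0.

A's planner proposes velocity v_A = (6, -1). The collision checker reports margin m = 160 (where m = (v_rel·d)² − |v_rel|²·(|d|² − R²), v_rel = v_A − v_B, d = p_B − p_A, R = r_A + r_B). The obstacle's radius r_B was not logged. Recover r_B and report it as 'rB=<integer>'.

m = 160
d = (9, 8);  v_rel = (0, -2),  |v_rel|² = 4
v_rel×d = (0)·(8) − (-2)·(9) = 18
since m = R²·4 − 18²:  R² = (324 + 160) / 4 = 121
R = √121 = 11  ⇒  r_B = 11 − 5 = 6

rB=6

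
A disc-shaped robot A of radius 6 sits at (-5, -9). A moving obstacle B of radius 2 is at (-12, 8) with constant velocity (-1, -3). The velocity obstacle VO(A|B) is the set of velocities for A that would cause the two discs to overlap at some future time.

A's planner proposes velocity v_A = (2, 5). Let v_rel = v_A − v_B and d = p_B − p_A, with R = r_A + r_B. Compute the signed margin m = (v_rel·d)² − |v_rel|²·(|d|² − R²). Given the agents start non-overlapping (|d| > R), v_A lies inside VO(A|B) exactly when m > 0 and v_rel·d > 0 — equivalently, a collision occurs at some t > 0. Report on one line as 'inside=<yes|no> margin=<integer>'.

d = (-7, 17),  |d|² = 338;  R = 6+2 = 8,  c = 338−8² = 274
v_rel = (3, 8),  |v_rel|² = 73;  v_rel·d = (3)·(-7) + (8)·(17) = 115
73·t² − 230·t + 274 = 0  ⇒  m = 115² − 73·274 = -6777
m = -6777 < 0,  v_rel·d = 115 > 0  ⇒  outside

inside=no margin=-6777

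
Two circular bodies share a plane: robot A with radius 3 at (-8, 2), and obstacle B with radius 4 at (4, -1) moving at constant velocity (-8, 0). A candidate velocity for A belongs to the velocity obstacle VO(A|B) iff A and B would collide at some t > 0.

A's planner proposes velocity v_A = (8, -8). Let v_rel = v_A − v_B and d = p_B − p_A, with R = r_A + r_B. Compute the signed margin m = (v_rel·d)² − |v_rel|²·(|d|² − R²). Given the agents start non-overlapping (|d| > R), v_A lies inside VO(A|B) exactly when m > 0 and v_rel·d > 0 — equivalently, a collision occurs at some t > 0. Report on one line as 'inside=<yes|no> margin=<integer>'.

d = (12, -3),  |d|² = 153;  R = 3+4 = 7,  c = 153−7² = 104
v_rel = (16, -8),  |v_rel|² = 320;  v_rel·d = (16)·(12) + (-8)·(-3) = 216
320·t² − 432·t + 104 = 0  ⇒  m = 216² − 320·104 = 13376
m = 13376 > 0,  v_rel·d = 216 > 0  ⇒  inside

inside=yes margin=13376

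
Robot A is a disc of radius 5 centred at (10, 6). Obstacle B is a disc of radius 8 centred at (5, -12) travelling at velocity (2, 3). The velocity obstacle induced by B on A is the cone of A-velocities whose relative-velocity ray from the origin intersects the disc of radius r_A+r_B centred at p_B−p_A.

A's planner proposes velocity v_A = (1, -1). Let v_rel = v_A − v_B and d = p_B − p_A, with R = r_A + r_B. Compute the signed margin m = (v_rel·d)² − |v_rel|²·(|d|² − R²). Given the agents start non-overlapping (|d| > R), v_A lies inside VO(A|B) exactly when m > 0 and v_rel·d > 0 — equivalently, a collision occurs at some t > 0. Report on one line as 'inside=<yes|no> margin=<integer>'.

d = (-5, -18),  |d|² = 349;  R = 5+8 = 13,  c = 349−13² = 180
v_rel = (-1, -4),  |v_rel|² = 17;  v_rel·d = (-1)·(-5) + (-4)·(-18) = 77
17·t² − 154·t + 180 = 0  ⇒  m = 77² − 17·180 = 2869
m = 2869 > 0,  v_rel·d = 77 > 0  ⇒  inside

inside=yes margin=2869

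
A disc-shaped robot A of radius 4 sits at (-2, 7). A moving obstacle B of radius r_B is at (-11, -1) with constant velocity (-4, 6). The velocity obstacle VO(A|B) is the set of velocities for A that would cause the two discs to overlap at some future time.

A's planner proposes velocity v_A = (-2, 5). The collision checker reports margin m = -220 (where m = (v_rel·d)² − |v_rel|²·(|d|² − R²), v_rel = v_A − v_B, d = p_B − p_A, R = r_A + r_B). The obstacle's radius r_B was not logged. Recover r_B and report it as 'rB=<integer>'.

m = -220
d = (-9, -8);  v_rel = (2, -1),  |v_rel|² = 5
v_rel×d = (2)·(-8) − (-1)·(-9) = -25
since m = R²·5 − (-25)²:  R² = (625 + -220) / 5 = 81
R = √81 = 9  ⇒  r_B = 9 − 4 = 5

rB=5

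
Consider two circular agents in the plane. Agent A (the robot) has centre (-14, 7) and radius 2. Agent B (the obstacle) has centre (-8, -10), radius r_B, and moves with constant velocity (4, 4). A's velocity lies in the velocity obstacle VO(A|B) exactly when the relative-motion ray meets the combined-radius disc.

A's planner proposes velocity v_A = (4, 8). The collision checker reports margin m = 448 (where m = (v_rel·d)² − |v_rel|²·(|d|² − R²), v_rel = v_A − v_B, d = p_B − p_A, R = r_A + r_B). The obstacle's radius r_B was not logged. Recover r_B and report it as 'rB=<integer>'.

m = 448
d = (6, -17);  v_rel = (0, 4),  |v_rel|² = 16
v_rel×d = (0)·(-17) − (4)·(6) = -24
since m = R²·16 − (-24)²:  R² = (576 + 448) / 16 = 64
R = √64 = 8  ⇒  r_B = 8 − 2 = 6

rB=6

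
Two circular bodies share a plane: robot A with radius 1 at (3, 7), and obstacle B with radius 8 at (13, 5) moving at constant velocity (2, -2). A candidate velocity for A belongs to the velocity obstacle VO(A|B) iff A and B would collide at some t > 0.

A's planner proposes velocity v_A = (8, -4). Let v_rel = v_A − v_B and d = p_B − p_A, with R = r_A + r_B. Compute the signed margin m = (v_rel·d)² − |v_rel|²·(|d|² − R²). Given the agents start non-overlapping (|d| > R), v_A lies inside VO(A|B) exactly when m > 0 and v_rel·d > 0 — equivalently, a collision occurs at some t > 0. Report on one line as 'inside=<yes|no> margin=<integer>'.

d = (10, -2),  |d|² = 104;  R = 1+8 = 9,  c = 104−9² = 23
v_rel = (6, -2),  |v_rel|² = 40;  v_rel·d = (6)·(10) + (-2)·(-2) = 64
40·t² − 128·t + 23 = 0  ⇒  m = 64² − 40·23 = 3176
m = 3176 > 0,  v_rel·d = 64 > 0  ⇒  inside

inside=yes margin=3176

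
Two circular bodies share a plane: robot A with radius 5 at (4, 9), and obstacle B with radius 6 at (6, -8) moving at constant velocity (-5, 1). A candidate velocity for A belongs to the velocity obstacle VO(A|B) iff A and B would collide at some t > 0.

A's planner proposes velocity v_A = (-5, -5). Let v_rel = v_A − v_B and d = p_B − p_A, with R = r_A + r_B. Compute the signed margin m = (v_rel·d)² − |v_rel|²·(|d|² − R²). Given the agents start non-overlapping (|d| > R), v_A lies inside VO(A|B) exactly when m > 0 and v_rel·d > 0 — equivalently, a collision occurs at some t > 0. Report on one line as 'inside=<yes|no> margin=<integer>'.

d = (2, -17),  |d|² = 293;  R = 5+6 = 11,  c = 293−11² = 172
v_rel = (0, -6),  |v_rel|² = 36;  v_rel·d = (0)·(2) + (-6)·(-17) = 102
36·t² − 204·t + 172 = 0  ⇒  m = 102² − 36·172 = 4212
m = 4212 > 0,  v_rel·d = 102 > 0  ⇒  inside

inside=yes margin=4212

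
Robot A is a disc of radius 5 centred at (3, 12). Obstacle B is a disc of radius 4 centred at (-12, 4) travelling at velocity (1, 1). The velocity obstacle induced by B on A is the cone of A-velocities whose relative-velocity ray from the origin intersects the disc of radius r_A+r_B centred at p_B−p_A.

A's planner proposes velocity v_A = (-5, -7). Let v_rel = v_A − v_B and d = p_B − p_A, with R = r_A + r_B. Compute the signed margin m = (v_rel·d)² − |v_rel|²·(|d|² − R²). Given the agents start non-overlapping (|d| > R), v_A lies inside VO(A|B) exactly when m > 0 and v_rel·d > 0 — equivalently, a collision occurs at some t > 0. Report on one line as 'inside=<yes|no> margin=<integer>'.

d = (-15, -8),  |d|² = 289;  R = 5+4 = 9,  c = 289−9² = 208
v_rel = (-6, -8),  |v_rel|² = 100;  v_rel·d = (-6)·(-15) + (-8)·(-8) = 154
100·t² − 308·t + 208 = 0  ⇒  m = 154² − 100·208 = 2916
m = 2916 > 0,  v_rel·d = 154 > 0  ⇒  inside

inside=yes margin=2916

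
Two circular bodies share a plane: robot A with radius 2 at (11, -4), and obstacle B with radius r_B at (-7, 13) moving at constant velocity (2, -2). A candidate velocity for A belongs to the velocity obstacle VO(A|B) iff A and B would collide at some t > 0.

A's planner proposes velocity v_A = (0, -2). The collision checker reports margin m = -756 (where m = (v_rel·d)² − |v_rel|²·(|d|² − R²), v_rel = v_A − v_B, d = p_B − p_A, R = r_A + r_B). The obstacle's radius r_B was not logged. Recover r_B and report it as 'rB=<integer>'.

m = -756
d = (-18, 17);  v_rel = (-2, 0),  |v_rel|² = 4
v_rel×d = (-2)·(17) − (0)·(-18) = -34
since m = R²·4 − (-34)²:  R² = (1156 + -756) / 4 = 100
R = √100 = 10  ⇒  r_B = 10 − 2 = 8

rB=8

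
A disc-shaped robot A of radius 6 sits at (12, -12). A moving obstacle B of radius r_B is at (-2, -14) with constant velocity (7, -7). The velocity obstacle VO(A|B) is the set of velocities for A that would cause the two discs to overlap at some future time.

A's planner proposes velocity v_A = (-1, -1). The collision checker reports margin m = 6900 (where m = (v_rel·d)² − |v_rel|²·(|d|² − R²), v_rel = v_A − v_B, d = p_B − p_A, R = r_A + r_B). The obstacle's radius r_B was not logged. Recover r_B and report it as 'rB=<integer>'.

m = 6900
d = (-14, -2);  v_rel = (-8, 6),  |v_rel|² = 100
v_rel×d = (-8)·(-2) − (6)·(-14) = 100
since m = R²·100 − 100²:  R² = (10000 + 6900) / 100 = 169
R = √169 = 13  ⇒  r_B = 13 − 6 = 7

rB=7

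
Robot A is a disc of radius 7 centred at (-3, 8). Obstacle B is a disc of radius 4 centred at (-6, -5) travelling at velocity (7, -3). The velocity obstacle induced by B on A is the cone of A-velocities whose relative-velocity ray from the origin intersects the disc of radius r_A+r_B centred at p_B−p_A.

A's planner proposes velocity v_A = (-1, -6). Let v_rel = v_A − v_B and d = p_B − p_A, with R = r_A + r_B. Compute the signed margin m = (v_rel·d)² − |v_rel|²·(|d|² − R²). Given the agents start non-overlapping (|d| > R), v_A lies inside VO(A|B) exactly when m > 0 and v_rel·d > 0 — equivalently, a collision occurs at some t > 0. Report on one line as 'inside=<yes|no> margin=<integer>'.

d = (-3, -13),  |d|² = 178;  R = 7+4 = 11,  c = 178−11² = 57
v_rel = (-8, -3),  |v_rel|² = 73;  v_rel·d = (-8)·(-3) + (-3)·(-13) = 63
73·t² − 126·t + 57 = 0  ⇒  m = 63² − 73·57 = -192
m = -192 < 0,  v_rel·d = 63 > 0  ⇒  outside

inside=no margin=-192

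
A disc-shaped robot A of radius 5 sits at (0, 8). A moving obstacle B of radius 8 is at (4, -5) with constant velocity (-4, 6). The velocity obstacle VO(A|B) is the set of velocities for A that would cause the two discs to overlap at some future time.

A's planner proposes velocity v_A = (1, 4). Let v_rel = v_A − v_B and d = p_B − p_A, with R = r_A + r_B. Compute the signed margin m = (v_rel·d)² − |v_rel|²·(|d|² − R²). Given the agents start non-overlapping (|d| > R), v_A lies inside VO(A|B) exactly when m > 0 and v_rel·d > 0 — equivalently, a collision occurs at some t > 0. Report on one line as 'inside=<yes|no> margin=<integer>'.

d = (4, -13),  |d|² = 185;  R = 5+8 = 13,  c = 185−13² = 16
v_rel = (5, -2),  |v_rel|² = 29;  v_rel·d = (5)·(4) + (-2)·(-13) = 46
29·t² − 92·t + 16 = 0  ⇒  m = 46² − 29·16 = 1652
m = 1652 > 0,  v_rel·d = 46 > 0  ⇒  inside

inside=yes margin=1652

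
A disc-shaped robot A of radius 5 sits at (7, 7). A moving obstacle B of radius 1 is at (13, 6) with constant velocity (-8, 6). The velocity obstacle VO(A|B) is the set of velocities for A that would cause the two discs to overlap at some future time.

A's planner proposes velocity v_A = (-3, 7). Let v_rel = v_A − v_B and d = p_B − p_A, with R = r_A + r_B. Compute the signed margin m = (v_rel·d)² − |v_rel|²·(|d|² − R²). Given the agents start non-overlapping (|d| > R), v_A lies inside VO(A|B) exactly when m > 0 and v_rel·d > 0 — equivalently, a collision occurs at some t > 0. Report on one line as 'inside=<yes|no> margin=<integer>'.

d = (6, -1),  |d|² = 37;  R = 5+1 = 6,  c = 37−6² = 1
v_rel = (5, 1),  |v_rel|² = 26;  v_rel·d = (5)·(6) + (1)·(-1) = 29
26·t² − 58·t + 1 = 0  ⇒  m = 29² − 26·1 = 815
m = 815 > 0,  v_rel·d = 29 > 0  ⇒  inside

inside=yes margin=815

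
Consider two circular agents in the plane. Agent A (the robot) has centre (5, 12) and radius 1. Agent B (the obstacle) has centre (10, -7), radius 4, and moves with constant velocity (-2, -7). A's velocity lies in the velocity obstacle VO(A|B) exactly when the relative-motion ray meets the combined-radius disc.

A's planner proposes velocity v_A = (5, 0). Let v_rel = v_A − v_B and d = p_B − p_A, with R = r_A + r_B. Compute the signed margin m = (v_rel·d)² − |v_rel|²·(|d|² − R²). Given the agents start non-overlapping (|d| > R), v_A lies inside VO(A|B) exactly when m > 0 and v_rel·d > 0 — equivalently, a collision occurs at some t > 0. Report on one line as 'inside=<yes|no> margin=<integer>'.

d = (5, -19),  |d|² = 386;  R = 1+4 = 5,  c = 386−5² = 361
v_rel = (7, 7),  |v_rel|² = 98;  v_rel·d = (7)·(5) + (7)·(-19) = -98
98·t² + 196·t + 361 = 0  ⇒  m = (-98)² − 98·361 = -25774
m = -25774 < 0,  v_rel·d = -98 < 0  ⇒  outside

inside=no margin=-25774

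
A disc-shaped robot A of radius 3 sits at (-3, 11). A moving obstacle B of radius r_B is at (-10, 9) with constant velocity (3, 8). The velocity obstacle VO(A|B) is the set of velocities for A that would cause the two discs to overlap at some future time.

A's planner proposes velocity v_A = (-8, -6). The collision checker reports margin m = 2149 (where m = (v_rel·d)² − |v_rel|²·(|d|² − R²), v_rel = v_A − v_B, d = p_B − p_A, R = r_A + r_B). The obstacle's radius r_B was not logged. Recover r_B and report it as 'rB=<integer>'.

m = 2149
d = (-7, -2);  v_rel = (-11, -14),  |v_rel|² = 317
v_rel×d = (-11)·(-2) − (-14)·(-7) = -76
since m = R²·317 − (-76)²:  R² = (5776 + 2149) / 317 = 25
R = √25 = 5  ⇒  r_B = 5 − 3 = 2

rB=2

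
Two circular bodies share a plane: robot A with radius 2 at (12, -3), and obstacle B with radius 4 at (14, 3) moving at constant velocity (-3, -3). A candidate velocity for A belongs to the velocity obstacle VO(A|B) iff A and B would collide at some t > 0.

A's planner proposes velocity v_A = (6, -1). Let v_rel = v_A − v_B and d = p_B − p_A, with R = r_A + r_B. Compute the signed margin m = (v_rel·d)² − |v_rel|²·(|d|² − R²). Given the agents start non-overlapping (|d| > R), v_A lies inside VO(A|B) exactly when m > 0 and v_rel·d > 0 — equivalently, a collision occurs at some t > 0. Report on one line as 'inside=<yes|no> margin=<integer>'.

d = (2, 6),  |d|² = 40;  R = 2+4 = 6,  c = 40−6² = 4
v_rel = (9, 2),  |v_rel|² = 85;  v_rel·d = (9)·(2) + (2)·(6) = 30
85·t² − 60·t + 4 = 0  ⇒  m = 30² − 85·4 = 560
m = 560 > 0,  v_rel·d = 30 > 0  ⇒  inside

inside=yes margin=560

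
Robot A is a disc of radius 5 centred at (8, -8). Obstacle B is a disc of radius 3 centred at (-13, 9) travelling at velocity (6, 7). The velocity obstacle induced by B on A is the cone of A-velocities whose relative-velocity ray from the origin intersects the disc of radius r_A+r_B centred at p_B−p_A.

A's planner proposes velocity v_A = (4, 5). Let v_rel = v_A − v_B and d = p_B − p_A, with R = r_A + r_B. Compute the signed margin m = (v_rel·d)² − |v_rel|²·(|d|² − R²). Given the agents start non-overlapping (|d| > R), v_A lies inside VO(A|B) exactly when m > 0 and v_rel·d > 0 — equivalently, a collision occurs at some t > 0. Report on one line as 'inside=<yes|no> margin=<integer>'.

d = (-21, 17),  |d|² = 730;  R = 5+3 = 8,  c = 730−8² = 666
v_rel = (-2, -2),  |v_rel|² = 8;  v_rel·d = (-2)·(-21) + (-2)·(17) = 8
8·t² − 16·t + 666 = 0  ⇒  m = 8² − 8·666 = -5264
m = -5264 < 0,  v_rel·d = 8 > 0  ⇒  outside

inside=no margin=-5264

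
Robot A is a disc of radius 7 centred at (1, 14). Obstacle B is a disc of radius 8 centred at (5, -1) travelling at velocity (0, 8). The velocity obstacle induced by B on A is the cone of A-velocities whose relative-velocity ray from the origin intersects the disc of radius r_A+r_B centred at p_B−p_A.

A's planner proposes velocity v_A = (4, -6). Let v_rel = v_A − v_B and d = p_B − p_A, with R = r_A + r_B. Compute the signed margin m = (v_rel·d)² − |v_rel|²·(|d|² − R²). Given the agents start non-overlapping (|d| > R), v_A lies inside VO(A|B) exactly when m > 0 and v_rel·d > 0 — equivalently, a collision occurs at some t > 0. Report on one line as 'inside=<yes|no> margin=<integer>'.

d = (4, -15),  |d|² = 241;  R = 7+8 = 15,  c = 241−15² = 16
v_rel = (4, -14),  |v_rel|² = 212;  v_rel·d = (4)·(4) + (-14)·(-15) = 226
212·t² − 452·t + 16 = 0  ⇒  m = 226² − 212·16 = 47684
m = 47684 > 0,  v_rel·d = 226 > 0  ⇒  inside

inside=yes margin=47684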